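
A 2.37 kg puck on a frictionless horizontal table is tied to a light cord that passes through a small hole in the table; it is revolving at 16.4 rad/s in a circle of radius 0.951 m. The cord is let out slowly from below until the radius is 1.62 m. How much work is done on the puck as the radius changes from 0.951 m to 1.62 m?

W ≈ -189 J

The constraining force is radial, so m r² ω about the center is conserved.
ω₂ = ω₁ (r₁/r₂)² = (16.4)(0.951/1.62)² = 5.652 rad/s.
W = ΔKE = ½m(v₂² − v₁²) = -188.9 J.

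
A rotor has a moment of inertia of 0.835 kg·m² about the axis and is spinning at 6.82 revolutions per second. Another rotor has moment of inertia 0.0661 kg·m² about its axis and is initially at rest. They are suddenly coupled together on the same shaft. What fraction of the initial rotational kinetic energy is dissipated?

No external torque acts about the common axis, so total angular momentum is conserved.
Taking A's sense as positive: L = (0.8350)(6.82) = 5.695 kg·m²·rev/s.
Combined I = 0.8350 + 0.06610 = 0.9011 kg·m².
ω_f = L / I = 5.695 / 0.9011 = 6.320 rev/s.
KE_i = ½ΣIω² = 766.6 J; KE_f = ½(0.9011)(39.71)² = 710.4 J.
Fraction dissipated = (KE_i − KE_f)/KE_i = 0.07335.

fraction ≈ 0.0734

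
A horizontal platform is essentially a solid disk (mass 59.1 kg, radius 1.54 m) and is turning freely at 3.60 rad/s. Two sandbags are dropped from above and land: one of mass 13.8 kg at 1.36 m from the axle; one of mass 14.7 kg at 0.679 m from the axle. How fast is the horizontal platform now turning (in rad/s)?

ω_f ≈ 2.46 rad/s

The added mass arrives with no angular momentum about the axle, and any external torque about the axle is negligible, so the system's angular momentum is conserved.
I_p = ½(59.1)(1.54)² = 70.08 kg·m².
Added inertia Σmr² = (13.8)(1.36)² + (14.7)(0.679)² = 32.30 kg·m²; I_f = 70.08 + 32.30 = 102.4 kg·m².
ω_f = I_p ω_i / I_f = (70.08)(3.60) / 102.4 = 2.464 rad/s.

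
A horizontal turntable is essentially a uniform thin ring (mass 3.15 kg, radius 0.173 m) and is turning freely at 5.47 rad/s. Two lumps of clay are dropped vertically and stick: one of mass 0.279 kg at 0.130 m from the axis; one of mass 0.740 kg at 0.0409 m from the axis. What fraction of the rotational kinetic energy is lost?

fraction ≈ 0.0594

No external torque acts about the axis; L_before = L_after.
I_p = (3.15)(0.173)² = 0.09428 kg·m².
Added inertia Σmr² = (0.279)(0.130)² + (0.740)(0.0409)² = 0.005953 kg·m²; I_f = 0.09428 + 0.005953 = 0.1002 kg·m².
ω_f = I_p ω_i / I_f = (0.09428)(5.47) / 0.1002 = 5.145 rad/s.
KE_i = ½(0.09428)(5.470 rad/s)² = 1.410 J; KE_f = ½(0.1002)(5.145)² = 1.327 J.
Fraction lost = 0.05939.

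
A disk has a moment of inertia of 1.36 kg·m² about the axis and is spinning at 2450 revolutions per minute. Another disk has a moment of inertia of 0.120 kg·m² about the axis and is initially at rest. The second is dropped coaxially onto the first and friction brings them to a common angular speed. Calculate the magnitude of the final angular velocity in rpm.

|ω_f| ≈ 2250 rpm

The coupling torques are internal; angular momentum about the shared axis is conserved.
Taking A's sense as positive: L = (1.360)(2450) = 3332 kg·m²·rpm.
Combined I = 1.360 + 0.1200 = 1.480 kg·m².
ω_f = L / I = 3332 / 1.480 = 2251 rpm.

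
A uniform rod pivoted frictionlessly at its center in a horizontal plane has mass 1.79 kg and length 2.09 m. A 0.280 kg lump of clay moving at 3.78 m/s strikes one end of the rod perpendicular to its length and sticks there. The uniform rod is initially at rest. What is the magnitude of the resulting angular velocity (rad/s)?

About the pivot the impulsive forces during the collision are internal, so angular momentum about that axis is conserved.
I_p = (1/12)(1.79)(2.09)² = 0.6516 kg·m². Taking the sense of the lump of clay's angular momentum as positive, L_{lump} = m v R = (0.280)(3.78)(2.09/2) = 1.106 kg·m²/s.
L_i = 0 + 1.106 = 1.106 kg·m²/s.
After sticking, I_f = I_p + m R² = 0.6516 + (0.280)(2.09/2)² = 0.9573 kg·m².
ω_f = L_i / I_f = 1.106 / 0.9573 = 1.155 rad/s.

|ω_f| ≈ 1.16 rad/s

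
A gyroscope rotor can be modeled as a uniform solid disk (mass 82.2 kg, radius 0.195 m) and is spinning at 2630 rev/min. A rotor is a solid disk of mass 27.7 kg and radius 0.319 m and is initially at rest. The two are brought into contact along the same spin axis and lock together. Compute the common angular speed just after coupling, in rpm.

|ω_f| ≈ 1380 rpm

The coupling torques are internal; angular momentum about the shared axis is conserved.
Moments of inertia: I_A = ½(82.2)(0.195)² = 1.563 kg·m²; I_B = ½(27.7)(0.319)² = 1.409 kg·m².
Taking A's sense as positive: L = (1.563)(2630) = 4110 kg·m²·rpm.
Combined I = 1.563 + 1.409 = 2.972 kg·m².
ω_f = L / I = 4110 / 2.972 = 1383 rpm.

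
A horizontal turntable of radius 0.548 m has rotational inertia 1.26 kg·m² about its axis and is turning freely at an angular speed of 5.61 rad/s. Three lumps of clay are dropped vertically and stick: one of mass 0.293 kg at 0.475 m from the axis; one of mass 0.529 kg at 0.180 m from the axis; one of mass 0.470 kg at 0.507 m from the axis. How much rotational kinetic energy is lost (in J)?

No external torque acts about the axis; L_before = L_after.
Added inertia Σmr² = (0.293)(0.475)² + (0.529)(0.180)² + (0.470)(0.507)² = 0.2041 kg·m²; I_f = 1.260 + 0.2041 = 1.464 kg·m².
ω_f = I_p ω_i / I_f = (1.260)(5.61) / 1.464 = 4.828 rad/s.
KE_i = ½(1.260)(5.610 rad/s)² = 19.83 J; KE_f = ½(1.464)(4.828)² = 17.06 J.

energy lost ≈ 2.76 J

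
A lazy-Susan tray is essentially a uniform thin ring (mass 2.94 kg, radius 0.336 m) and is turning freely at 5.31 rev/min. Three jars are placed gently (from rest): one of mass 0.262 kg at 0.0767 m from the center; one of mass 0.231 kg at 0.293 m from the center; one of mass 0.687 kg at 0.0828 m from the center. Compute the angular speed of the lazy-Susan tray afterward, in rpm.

No external torque acts about the center; L_before = L_after.
I_p = (2.94)(0.336)² = 0.3319 kg·m².
Added inertia Σmr² = (0.262)(0.0767)² + (0.231)(0.293)² + (0.687)(0.0828)² = 0.02608 kg·m²; I_f = 0.3319 + 0.02608 = 0.3580 kg·m².
ω_f = I_p ω_i / I_f = (0.3319)(5.31) / 0.3580 = 4.923 rpm.

ω_f ≈ 4.92 rpm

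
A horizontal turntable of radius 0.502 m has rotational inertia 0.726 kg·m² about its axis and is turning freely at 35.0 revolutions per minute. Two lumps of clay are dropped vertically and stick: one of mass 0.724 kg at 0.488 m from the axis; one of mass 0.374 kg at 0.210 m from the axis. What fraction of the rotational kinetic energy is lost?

The added mass arrives with no angular momentum about the axis, and any external torque about the axis is negligible, so the system's angular momentum is conserved.
Added inertia Σmr² = (0.724)(0.488)² + (0.374)(0.210)² = 0.1889 kg·m²; I_f = 0.7260 + 0.1889 = 0.9149 kg·m².
ω_f = I_p ω_i / I_f = (0.7260)(35.0) / 0.9149 = 27.77 rpm.
KE_i = ½(0.7260)(3.665 rad/s)² = 4.876 J; KE_f = ½(0.9149)(2.908)² = 3.870 J.
Fraction lost = 0.2065.

fraction ≈ 0.206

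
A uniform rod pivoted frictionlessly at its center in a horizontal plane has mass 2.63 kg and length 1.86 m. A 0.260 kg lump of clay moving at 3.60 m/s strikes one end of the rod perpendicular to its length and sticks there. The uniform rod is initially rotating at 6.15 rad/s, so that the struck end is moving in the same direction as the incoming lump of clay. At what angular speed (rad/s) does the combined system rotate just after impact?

The axle reaction passes through the pivot and exerts no torque about it; angular momentum about the pivot is conserved through the impact.
I_p = (1/12)(2.63)(1.86)² = 0.7582 kg·m². Taking the sense of the lump of clay's angular momentum as positive, L_{lump} = m v R = (0.260)(3.60)(1.86/2) = 0.8705 kg·m²/s.
L_i = +I_p ω_p + m v R = +(0.7582)(6.15) + 0.8705 = 5.534 kg·m²/s.
After sticking, I_f = I_p + m R² = 0.7582 + (0.260)(1.86/2)² = 0.9831 kg·m².
ω_f = L_i / I_f = 5.534 / 0.9831 = 5.629 rad/s.

|ω_f| ≈ 5.63 rad/s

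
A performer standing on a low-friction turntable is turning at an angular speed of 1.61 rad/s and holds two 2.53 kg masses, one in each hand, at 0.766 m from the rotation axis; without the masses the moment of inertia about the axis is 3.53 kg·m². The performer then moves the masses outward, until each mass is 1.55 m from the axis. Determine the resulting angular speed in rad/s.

No external torque acts about the spin axis, so angular momentum is conserved.
I₁ = 3.53 + 2(2.53)(0.766)² = 6.499 kg·m²; I₂ = 3.53 + 2(2.53)(1.55)² = 15.69 kg·m².
ω₂ = I₁ω₁ / I₂ = (6.499)(1.61 rad/s) / (15.69) = 0.6670 rad/s.

ω₂ ≈ 0.667 rad/s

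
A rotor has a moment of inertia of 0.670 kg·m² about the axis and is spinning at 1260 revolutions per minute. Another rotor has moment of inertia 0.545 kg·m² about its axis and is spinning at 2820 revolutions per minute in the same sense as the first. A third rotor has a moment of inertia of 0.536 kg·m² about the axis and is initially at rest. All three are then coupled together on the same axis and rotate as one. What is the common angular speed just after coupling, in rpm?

The coupling torques are internal; angular momentum about the shared axis is conserved.
Taking A's sense as positive: L = (0.6700)(1260) + (0.5450)(2820) = 2381 kg·m²·rpm.
Combined I = 0.6700 + 0.5450 + 0.5360 = 1.751 kg·m².
ω_f = L / I = 2381 / 1.751 = 1360 rpm.

|ω_f| ≈ 1360 rpm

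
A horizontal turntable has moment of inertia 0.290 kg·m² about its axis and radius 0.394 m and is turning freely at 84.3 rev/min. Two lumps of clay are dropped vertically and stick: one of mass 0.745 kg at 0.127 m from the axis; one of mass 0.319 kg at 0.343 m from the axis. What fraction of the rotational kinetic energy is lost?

fraction ≈ 0.146

No external torque acts about the axis; L_before = L_after.
Added inertia Σmr² = (0.745)(0.127)² + (0.319)(0.343)² = 0.04955 kg·m²; I_f = 0.2900 + 0.04955 = 0.3395 kg·m².
ω_f = I_p ω_i / I_f = (0.2900)(84.3) / 0.3395 = 72.00 rpm.
KE_i = ½(0.2900)(8.828 rad/s)² = 11.30 J; KE_f = ½(0.3395)(7.540)² = 9.651 J.
Fraction lost = 0.1459.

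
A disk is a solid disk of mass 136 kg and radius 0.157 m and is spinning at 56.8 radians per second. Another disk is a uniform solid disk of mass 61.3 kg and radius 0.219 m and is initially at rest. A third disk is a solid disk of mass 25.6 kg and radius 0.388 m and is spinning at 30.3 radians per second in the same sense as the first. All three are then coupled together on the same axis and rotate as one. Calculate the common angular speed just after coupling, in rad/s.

No external torque acts about the common axis, so total angular momentum is conserved.
Moments of inertia: I_A = ½(136)(0.157)² = 1.676 kg·m²; I_B = ½(61.3)(0.219)² = 1.470 kg·m²; I_C = ½(25.6)(0.388)² = 1.927 kg·m².
Taking A's sense as positive: L = (1.676)(56.8) + (1.927)(30.3) = 153.6 kg·m²·rad/s.
Combined I = 1.676 + 1.470 + 1.927 = 5.073 kg·m².
ω_f = L / I = 153.6 / 5.073 = 30.28 rad/s.

|ω_f| ≈ 30.3 rad/s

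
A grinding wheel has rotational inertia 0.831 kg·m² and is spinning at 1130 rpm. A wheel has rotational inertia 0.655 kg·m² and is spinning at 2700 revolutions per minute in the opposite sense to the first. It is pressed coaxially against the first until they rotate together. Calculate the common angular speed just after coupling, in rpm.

|ω_f| ≈ 558 rpm

No external torque acts about the common axis, so total angular momentum is conserved.
Taking A's sense as positive: L = (0.8310)(1130) − (0.6550)(2700) = -829.5 kg·m²·rpm.
Combined I = 0.8310 + 0.6550 = 1.486 kg·m².
ω_f = L / I = -829.5 / 1.486 = -558.2 rpm.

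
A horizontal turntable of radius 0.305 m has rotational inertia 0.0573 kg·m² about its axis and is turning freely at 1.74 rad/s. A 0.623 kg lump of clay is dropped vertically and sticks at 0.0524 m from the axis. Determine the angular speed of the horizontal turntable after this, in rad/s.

ω_f ≈ 1.69 rad/s

The added mass arrives with no angular momentum about the axis, and any external torque about the axis is negligible, so the system's angular momentum is conserved.
Added inertia Σmr² = (0.623)(0.0524)² = 0.001711 kg·m²; I_f = 0.05730 + 0.001711 = 0.05901 kg·m².
ω_f = I_p ω_i / I_f = (0.05730)(1.74) / 0.05901 = 1.690 rad/s.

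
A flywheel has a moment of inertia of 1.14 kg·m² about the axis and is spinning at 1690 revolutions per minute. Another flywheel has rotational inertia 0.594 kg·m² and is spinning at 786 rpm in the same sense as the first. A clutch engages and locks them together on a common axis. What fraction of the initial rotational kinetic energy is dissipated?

No external torque acts about the common axis, so total angular momentum is conserved.
Taking A's sense as positive: L = (1.140)(1690) + (0.5940)(786) = 2393 kg·m²·rpm.
Combined I = 1.140 + 0.5940 = 1.734 kg·m².
ω_f = L / I = 2393 / 1.734 = 1380 rpm.
KE_i = ½ΣIω² = 19860 J; KE_f = ½(1.734)(144.5)² = 18120 J.
Fraction dissipated = (KE_i − KE_f)/KE_i = 0.08809.

fraction ≈ 0.0881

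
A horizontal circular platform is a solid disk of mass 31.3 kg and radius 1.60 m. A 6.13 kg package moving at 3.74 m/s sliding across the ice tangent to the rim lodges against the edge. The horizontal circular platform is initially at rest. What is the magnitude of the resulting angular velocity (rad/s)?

|ω_f| ≈ 0.658 rad/s

About the central axle the impulsive forces during the collision are internal, so angular momentum about that axis is conserved.
I_p = ½(31.3)(1.60)² = 40.06 kg·m². Taking the sense of the package's angular momentum as positive, L_{package} = m v R = (6.13)(3.74)(1.60) = 36.68 kg·m²/s.
L_i = 0 + 36.68 = 36.68 kg·m²/s.
After sticking, I_f = I_p + m R² = 40.06 + (6.13)(1.60)² = 55.76 kg·m².
ω_f = L_i / I_f = 36.68 / 55.76 = 0.6579 rad/s.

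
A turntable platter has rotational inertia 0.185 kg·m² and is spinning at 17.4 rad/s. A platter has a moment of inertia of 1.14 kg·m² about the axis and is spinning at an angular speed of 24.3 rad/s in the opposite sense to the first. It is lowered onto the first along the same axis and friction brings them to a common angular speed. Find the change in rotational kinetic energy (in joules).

ΔKE ≈ -138 J

No external torque acts about the common axis, so total angular momentum is conserved.
Taking A's sense as positive: L = (0.1850)(17.4) − (1.140)(24.3) = -24.48 kg·m²·rad/s.
Combined I = 0.1850 + 1.140 = 1.325 kg·m².
ω_f = L / I = -24.48 / 1.325 = -18.48 rad/s.
KE_i = ½ΣIω² = 364.6 J; KE_f = ½(1.325)(18.48)² = 226.2 J.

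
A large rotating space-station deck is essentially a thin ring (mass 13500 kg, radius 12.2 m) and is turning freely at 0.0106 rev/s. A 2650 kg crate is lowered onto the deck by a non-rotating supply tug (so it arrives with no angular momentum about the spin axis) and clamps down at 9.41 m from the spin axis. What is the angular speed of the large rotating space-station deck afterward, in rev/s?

ω_f ≈ 0.00949 rev/s

The added mass arrives with no angular momentum about the spin axis, and any external torque about the spin axis is negligible, so the system's angular momentum is conserved.
I_p = (13500)(12.2)² = 2.009e+06 kg·m².
Added inertia Σmr² = (2650)(9.41)² = 2.347e+05 kg·m²; I_f = 2.009e+06 + 2.347e+05 = 2.244e+06 kg·m².
ω_f = I_p ω_i / I_f = (2.009e+06)(0.0106) / 2.244e+06 = 0.009492 rev/s.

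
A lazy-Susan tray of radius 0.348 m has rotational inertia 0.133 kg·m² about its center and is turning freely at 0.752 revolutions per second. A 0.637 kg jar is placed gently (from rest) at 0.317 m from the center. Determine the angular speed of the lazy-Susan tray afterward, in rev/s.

No external torque acts about the center; L_before = L_after.
Added inertia Σmr² = (0.637)(0.317)² = 0.06401 kg·m²; I_f = 0.1330 + 0.06401 = 0.1970 kg·m².
ω_f = I_p ω_i / I_f = (0.1330)(0.752) / 0.1970 = 0.5077 rev/s.

ω_f ≈ 0.508 rev/s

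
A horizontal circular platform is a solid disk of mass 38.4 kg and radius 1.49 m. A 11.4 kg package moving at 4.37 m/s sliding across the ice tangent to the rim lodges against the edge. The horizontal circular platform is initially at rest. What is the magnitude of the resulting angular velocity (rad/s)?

|ω_f| ≈ 1.09 rad/s

About the central axle the impulsive forces during the collision are internal, so angular momentum about that axis is conserved.
I_p = ½(38.4)(1.49)² = 42.63 kg·m². Taking the sense of the package's angular momentum as positive, L_{package} = m v R = (11.4)(4.37)(1.49) = 74.23 kg·m²/s.
L_i = 0 + 74.23 = 74.23 kg·m²/s.
After sticking, I_f = I_p + m R² = 42.63 + (11.4)(1.49)² = 67.94 kg·m².
ω_f = L_i / I_f = 74.23 / 67.94 = 1.093 rad/s.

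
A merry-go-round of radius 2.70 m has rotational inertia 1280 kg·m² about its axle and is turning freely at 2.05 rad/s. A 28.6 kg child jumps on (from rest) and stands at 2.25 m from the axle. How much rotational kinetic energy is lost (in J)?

energy lost ≈ 273 J

The added mass arrives with no angular momentum about the axle, and any external torque about the axle is negligible, so the system's angular momentum is conserved.
Added inertia Σmr² = (28.6)(2.25)² = 144.8 kg·m²; I_f = 1280 + 144.8 = 1425 kg·m².
ω_f = I_p ω_i / I_f = (1280)(2.05) / 1425 = 1.842 rad/s.
KE_i = ½(1280)(2.050 rad/s)² = 2690 J; KE_f = ½(1425)(1.842)² = 2416 J.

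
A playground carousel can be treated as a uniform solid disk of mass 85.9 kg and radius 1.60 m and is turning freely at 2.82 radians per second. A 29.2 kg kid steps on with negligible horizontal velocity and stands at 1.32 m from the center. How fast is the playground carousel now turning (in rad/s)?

ω_f ≈ 1.93 rad/s

No external torque acts about the center; L_before = L_after.
I_p = ½(85.9)(1.60)² = 110.0 kg·m².
Added inertia Σmr² = (29.2)(1.32)² = 50.88 kg·m²; I_f = 110.0 + 50.88 = 160.8 kg·m².
ω_f = I_p ω_i / I_f = (110.0)(2.82) / 160.8 = 1.928 rad/s.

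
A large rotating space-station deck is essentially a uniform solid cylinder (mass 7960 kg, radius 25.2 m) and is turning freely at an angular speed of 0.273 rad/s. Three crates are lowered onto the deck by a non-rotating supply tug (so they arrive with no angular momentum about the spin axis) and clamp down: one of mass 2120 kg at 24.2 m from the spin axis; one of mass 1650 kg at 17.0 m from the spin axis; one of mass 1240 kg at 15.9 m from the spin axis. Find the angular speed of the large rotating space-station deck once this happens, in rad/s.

ω_f ≈ 0.151 rad/s

No external torque acts about the spin axis; L_before = L_after.
I_p = ½(7960)(25.2)² = 2.527e+06 kg·m².
Added inertia Σmr² = (2120)(24.2)² + (1650)(17.0)² + (1240)(15.9)² = 2.032e+06 kg·m²; I_f = 2.527e+06 + 2.032e+06 = 4.559e+06 kg·m².
ω_f = I_p ω_i / I_f = (2.527e+06)(0.273) / 4.559e+06 = 0.1513 rad/s.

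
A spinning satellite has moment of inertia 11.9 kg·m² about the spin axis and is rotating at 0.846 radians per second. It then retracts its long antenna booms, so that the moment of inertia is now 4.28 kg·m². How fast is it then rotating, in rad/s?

ω₂ ≈ 2.35 rad/s

Angular momentum about the spin axis is conserved since the torque about it is zero.
ω₂ = I₁ω₁ / I₂ = (11.90)(0.846 rad/s) / (4.280) = 2.352 rad/s.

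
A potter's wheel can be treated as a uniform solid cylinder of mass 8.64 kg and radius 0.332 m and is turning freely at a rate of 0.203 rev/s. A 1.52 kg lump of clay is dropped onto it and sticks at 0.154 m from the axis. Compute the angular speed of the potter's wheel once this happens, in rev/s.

The added mass arrives with no angular momentum about the axis, and any external torque about the axis is negligible, so the system's angular momentum is conserved.
I_p = ½(8.64)(0.332)² = 0.4762 kg·m².
Added inertia Σmr² = (1.52)(0.154)² = 0.03605 kg·m²; I_f = 0.4762 + 0.03605 = 0.5122 kg·m².
ω_f = I_p ω_i / I_f = (0.4762)(0.203) / 0.5122 = 0.1887 rev/s.

ω_f ≈ 0.189 rev/s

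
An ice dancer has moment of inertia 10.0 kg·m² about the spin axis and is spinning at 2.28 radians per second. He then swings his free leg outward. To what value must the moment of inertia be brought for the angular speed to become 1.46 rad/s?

I₂ ≈ 15.6 kg·m²

No external torque acts about the spin axis, so angular momentum is conserved.
I₂ = I₁ω₁ / ω₂ = (10.0)(2.28) / (1.46) = 15.62 kg·m².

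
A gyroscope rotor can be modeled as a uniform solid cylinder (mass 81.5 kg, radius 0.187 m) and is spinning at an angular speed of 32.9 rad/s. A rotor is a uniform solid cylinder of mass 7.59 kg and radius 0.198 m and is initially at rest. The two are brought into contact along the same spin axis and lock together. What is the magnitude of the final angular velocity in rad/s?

|ω_f| ≈ 29.8 rad/s

The coupling torques are internal; angular momentum about the shared axis is conserved.
Moments of inertia: I_A = ½(81.5)(0.187)² = 1.425 kg·m²; I_B = ½(7.59)(0.198)² = 0.1488 kg·m².
Taking A's sense as positive: L = (1.425)(32.9) = 46.88 kg·m²·rad/s.
Combined I = 1.425 + 0.1488 = 1.574 kg·m².
ω_f = L / I = 46.88 / 1.574 = 29.79 rad/s.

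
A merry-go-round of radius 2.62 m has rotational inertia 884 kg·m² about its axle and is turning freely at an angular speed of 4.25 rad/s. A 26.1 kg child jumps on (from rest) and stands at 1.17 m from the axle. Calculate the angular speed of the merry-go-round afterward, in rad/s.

ω_f ≈ 4.08 rad/s

No external torque acts about the axle; L_before = L_after.
Added inertia Σmr² = (26.1)(1.17)² = 35.73 kg·m²; I_f = 884.0 + 35.73 = 919.7 kg·m².
ω_f = I_p ω_i / I_f = (884.0)(4.25) / 919.7 = 4.085 rad/s.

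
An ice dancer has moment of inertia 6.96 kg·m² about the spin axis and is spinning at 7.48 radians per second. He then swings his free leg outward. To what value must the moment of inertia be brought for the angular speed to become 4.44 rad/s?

I₂ ≈ 11.7 kg·m²

Angular momentum about the spin axis is conserved since the torque about it is zero.
I₂ = I₁ω₁ / ω₂ = (6.96)(7.48) / (4.44) = 11.73 kg·m².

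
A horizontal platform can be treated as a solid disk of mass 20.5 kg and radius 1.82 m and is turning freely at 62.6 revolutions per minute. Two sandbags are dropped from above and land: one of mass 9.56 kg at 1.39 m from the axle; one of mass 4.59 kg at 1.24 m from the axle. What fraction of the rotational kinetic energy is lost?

fraction ≈ 0.429

No external torque acts about the axle; L_before = L_after.
I_p = ½(20.5)(1.82)² = 33.95 kg·m².
Added inertia Σmr² = (9.56)(1.39)² + (4.59)(1.24)² = 25.53 kg·m²; I_f = 33.95 + 25.53 = 59.48 kg·m².
ω_f = I_p ω_i / I_f = (33.95)(62.6) / 59.48 = 35.73 rpm.
KE_i = ½(33.95)(6.555 rad/s)² = 729.5 J; KE_f = ½(59.48)(3.742)² = 416.4 J.
Fraction lost = 0.4292.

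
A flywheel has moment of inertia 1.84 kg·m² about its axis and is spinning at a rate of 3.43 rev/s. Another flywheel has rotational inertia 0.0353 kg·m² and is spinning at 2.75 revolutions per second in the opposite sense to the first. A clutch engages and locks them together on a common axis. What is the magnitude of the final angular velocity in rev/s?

No external torque acts about the common axis, so total angular momentum is conserved.
Taking A's sense as positive: L = (1.840)(3.43) − (0.03530)(2.75) = 6.214 kg·m²·rev/s.
Combined I = 1.840 + 0.03530 = 1.875 kg·m².
ω_f = L / I = 6.214 / 1.875 = 3.314 rev/s.

|ω_f| ≈ 3.31 rev/s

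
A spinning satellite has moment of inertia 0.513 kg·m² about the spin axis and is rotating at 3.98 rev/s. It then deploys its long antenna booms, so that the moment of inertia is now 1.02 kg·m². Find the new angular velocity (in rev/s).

With no external torque about the axis, L is conserved: I₁ω₁ = I₂ω₂.
ω₂ = I₁ω₁ / I₂ = (0.5130)(3.98 rev/s) / (1.020) = 2.002 rev/s.

ω₂ ≈ 2.00 rev/s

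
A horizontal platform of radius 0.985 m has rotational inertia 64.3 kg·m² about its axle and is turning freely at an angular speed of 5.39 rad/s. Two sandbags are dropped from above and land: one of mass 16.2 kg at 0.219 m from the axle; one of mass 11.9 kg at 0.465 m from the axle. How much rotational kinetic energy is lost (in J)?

The added mass arrives with no angular momentum about the axle, and any external torque about the axle is negligible, so the system's angular momentum is conserved.
Added inertia Σmr² = (16.2)(0.219)² + (11.9)(0.465)² = 3.350 kg·m²; I_f = 64.30 + 3.350 = 67.65 kg·m².
ω_f = I_p ω_i / I_f = (64.30)(5.39) / 67.65 = 5.123 rad/s.
KE_i = ½(64.30)(5.390 rad/s)² = 934.0 J; KE_f = ½(67.65)(5.123)² = 887.8 J.

energy lost ≈ 46.3 J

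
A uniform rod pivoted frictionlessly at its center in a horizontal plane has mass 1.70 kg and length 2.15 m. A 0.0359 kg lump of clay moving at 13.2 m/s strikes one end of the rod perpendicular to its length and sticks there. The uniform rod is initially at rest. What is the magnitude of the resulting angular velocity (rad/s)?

|ω_f| ≈ 0.732 rad/s

The axle reaction passes through the pivot and exerts no torque about it; angular momentum about the pivot is conserved through the impact.
I_p = (1/12)(1.70)(2.15)² = 0.6549 kg·m². Taking the sense of the lump of clay's angular momentum as positive, L_{lump} = m v R = (0.0359)(13.2)(2.15/2) = 0.5094 kg·m²/s.
L_i = 0 + 0.5094 = 0.5094 kg·m²/s.
After sticking, I_f = I_p + m R² = 0.6549 + (0.0359)(2.15/2)² = 0.6963 kg·m².
ω_f = L_i / I_f = 0.5094 / 0.6963 = 0.7316 rad/s.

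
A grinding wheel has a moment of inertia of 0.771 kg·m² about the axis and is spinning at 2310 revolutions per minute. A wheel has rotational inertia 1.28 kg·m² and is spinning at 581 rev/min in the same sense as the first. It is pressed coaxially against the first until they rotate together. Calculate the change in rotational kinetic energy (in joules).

No external torque acts about the common axis, so total angular momentum is conserved.
Taking A's sense as positive: L = (0.7710)(2310) + (1.280)(581) = 2525 kg·m²·rpm.
Combined I = 0.7710 + 1.280 = 2.051 kg·m².
ω_f = L / I = 2525 / 2.051 = 1231 rpm.
KE_i = ½ΣIω² = 24930 J; KE_f = ½(2.051)(128.9)² = 17040 J.

ΔKE ≈ -7890 J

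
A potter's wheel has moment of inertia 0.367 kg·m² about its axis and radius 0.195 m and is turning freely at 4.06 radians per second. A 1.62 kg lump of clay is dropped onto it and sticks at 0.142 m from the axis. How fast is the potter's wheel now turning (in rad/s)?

The added mass arrives with no angular momentum about the axis, and any external torque about the axis is negligible, so the system's angular momentum is conserved.
Added inertia Σmr² = (1.62)(0.142)² = 0.03267 kg·m²; I_f = 0.3670 + 0.03267 = 0.3997 kg·m².
ω_f = I_p ω_i / I_f = (0.3670)(4.06) / 0.3997 = 3.728 rad/s.

ω_f ≈ 3.73 rad/s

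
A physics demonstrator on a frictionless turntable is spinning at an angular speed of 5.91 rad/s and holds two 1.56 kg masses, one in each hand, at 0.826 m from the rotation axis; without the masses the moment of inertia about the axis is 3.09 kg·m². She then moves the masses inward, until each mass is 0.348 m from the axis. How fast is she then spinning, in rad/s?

ω₂ ≈ 8.89 rad/s

Angular momentum about the spin axis is conserved since the torque about it is zero.
I₁ = 3.09 + 2(1.56)(0.826)² = 5.219 kg·m²; I₂ = 3.09 + 2(1.56)(0.348)² = 3.468 kg·m².
ω₂ = I₁ω₁ / I₂ = (5.219)(5.91 rad/s) / (3.468) = 8.894 rad/s.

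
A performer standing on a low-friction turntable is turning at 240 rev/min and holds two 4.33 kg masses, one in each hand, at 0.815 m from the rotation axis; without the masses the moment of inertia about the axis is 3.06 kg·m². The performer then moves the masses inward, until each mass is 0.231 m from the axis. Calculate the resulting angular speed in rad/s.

Angular momentum about the spin axis is conserved since the torque about it is zero.
I₁ = 3.06 + 2(4.33)(0.815)² = 8.812 kg·m²; I₂ = 3.06 + 2(4.33)(0.231)² = 3.522 kg·m².
ω₂ = I₁ω₁ / I₂ = (8.812)(240 rpm) / (3.522) = 600.5 rpm = 62.88 rad/s.

ω₂ ≈ 62.9 rad/s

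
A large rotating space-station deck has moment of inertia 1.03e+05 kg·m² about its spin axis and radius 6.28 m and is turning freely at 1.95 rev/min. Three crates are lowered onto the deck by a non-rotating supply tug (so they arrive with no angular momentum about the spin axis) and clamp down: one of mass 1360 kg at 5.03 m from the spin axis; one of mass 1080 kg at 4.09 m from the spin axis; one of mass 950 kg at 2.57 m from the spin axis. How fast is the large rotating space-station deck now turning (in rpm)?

ω_f ≈ 1.24 rpm

No external torque acts about the spin axis; L_before = L_after.
Added inertia Σmr² = (1360)(5.03)² + (1080)(4.09)² + (950)(2.57)² = 58750 kg·m²; I_f = 1.030e+05 + 58750 = 1.618e+05 kg·m².
ω_f = I_p ω_i / I_f = (1.030e+05)(1.95) / 1.618e+05 = 1.242 rpm.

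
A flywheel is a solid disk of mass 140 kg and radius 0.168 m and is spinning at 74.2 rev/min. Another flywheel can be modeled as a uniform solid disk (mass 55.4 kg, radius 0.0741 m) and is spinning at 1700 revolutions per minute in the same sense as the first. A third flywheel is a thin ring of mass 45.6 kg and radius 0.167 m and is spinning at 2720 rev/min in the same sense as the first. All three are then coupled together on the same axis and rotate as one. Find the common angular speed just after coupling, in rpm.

|ω_f| ≈ 1140 rpm

No external torque acts about the common axis, so total angular momentum is conserved.
Moments of inertia: I_A = ½(140)(0.168)² = 1.976 kg·m²; I_B = ½(55.4)(0.0741)² = 0.1521 kg·m²; I_C = (45.6)(0.167)² = 1.272 kg·m².
Taking A's sense as positive: L = (1.976)(74.2) + (0.1521)(1700) + (1.272)(2720) = 3864 kg·m²·rpm.
Combined I = 1.976 + 0.1521 + 1.272 = 3.400 kg·m².
ω_f = L / I = 3864 / 3.400 = 1137 rpm.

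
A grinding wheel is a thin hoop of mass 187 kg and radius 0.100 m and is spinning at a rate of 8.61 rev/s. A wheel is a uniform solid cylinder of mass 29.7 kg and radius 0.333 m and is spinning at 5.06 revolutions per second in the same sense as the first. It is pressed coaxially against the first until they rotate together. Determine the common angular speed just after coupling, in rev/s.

|ω_f| ≈ 6.95 rev/s

The coupling torques are internal; angular momentum about the shared axis is conserved.
Moments of inertia: I_A = (187)(0.100)² = 1.870 kg·m²; I_B = ½(29.7)(0.333)² = 1.647 kg·m².
Taking A's sense as positive: L = (1.870)(8.61) + (1.647)(5.06) = 24.43 kg·m²·rev/s.
Combined I = 1.870 + 1.647 = 3.517 kg·m².
ω_f = L / I = 24.43 / 3.517 = 6.948 rev/s.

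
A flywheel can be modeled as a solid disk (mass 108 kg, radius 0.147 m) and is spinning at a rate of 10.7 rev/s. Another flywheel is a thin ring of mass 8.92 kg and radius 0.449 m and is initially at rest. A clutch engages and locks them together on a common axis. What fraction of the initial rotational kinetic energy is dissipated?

No external torque acts about the common axis, so total angular momentum is conserved.
Moments of inertia: I_A = ½(108)(0.147)² = 1.167 kg·m²; I_B = (8.92)(0.449)² = 1.798 kg·m².
Taking A's sense as positive: L = (1.167)(10.7) = 12.49 kg·m²·rev/s.
Combined I = 1.167 + 1.798 = 2.965 kg·m².
ω_f = L / I = 12.49 / 2.965 = 4.211 rev/s.
KE_i = ½ΣIω² = 2637 J; KE_f = ½(2.965)(26.46)² = 1038 J.
Fraction dissipated = (KE_i − KE_f)/KE_i = 0.6065.

fraction ≈ 0.606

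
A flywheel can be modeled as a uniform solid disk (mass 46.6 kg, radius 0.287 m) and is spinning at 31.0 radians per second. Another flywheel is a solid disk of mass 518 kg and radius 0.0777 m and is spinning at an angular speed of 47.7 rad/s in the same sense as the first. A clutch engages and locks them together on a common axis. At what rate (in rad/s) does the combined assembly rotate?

|ω_f| ≈ 38.5 rad/s

No external torque acts about the common axis, so total angular momentum is conserved.
Moments of inertia: I_A = ½(46.6)(0.287)² = 1.919 kg·m²; I_B = ½(518)(0.0777)² = 1.564 kg·m².
Taking A's sense as positive: L = (1.919)(31.0) + (1.564)(47.7) = 134.1 kg·m²·rad/s.
Combined I = 1.919 + 1.564 = 3.483 kg·m².
ω_f = L / I = 134.1 / 3.483 = 38.50 rad/s.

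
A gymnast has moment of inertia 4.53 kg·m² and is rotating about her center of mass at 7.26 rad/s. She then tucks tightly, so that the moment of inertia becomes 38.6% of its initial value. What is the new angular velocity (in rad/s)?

No external torque acts about the spin axis, so angular momentum is conserved.
I₂ = 0.386 × 4.53 = 1.749 kg·m².
ω₂ = I₁ω₁ / I₂ = (4.530)(7.26 rad/s) / (1.749) = 18.81 rad/s.

ω₂ ≈ 18.8 rad/s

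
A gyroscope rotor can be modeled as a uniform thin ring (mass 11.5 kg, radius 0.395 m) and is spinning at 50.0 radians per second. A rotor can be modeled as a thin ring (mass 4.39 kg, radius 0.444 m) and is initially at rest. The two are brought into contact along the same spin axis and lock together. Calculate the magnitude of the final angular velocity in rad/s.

|ω_f| ≈ 33.7 rad/s

No external torque acts about the common axis, so total angular momentum is conserved.
Moments of inertia: I_A = (11.5)(0.395)² = 1.794 kg·m²; I_B = (4.39)(0.444)² = 0.8654 kg·m².
Taking A's sense as positive: L = (1.794)(50.0) = 89.71 kg·m²·rad/s.
Combined I = 1.794 + 0.8654 = 2.660 kg·m².
ω_f = L / I = 89.71 / 2.660 = 33.73 rad/s.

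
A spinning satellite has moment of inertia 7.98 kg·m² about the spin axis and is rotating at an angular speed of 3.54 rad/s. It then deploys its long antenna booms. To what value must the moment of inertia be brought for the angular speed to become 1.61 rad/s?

Angular momentum about the spin axis is conserved since the torque about it is zero.
I₂ = I₁ω₁ / ω₂ = (7.98)(3.54) / (1.61) = 17.55 kg·m².

I₂ ≈ 17.5 kg·m²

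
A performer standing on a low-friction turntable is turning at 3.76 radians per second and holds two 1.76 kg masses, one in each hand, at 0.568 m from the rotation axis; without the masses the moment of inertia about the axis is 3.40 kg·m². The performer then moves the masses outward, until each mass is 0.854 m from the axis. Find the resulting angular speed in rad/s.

No external torque acts about the spin axis, so angular momentum is conserved.
I₁ = 3.40 + 2(1.76)(0.568)² = 4.536 kg·m²; I₂ = 3.40 + 2(1.76)(0.854)² = 5.967 kg·m².
ω₂ = I₁ω₁ / I₂ = (4.536)(3.76 rad/s) / (5.967) = 2.858 rad/s.

ω₂ ≈ 2.86 rad/s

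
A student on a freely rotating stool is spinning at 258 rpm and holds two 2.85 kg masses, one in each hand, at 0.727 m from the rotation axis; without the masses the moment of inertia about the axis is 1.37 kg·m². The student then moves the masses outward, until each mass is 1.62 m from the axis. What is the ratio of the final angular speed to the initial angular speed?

ω₂/ω₁ ≈ 0.268

No external torque acts about the spin axis, so angular momentum is conserved.
I₁ = 1.37 + 2(2.85)(0.727)² = 4.383 kg·m²; I₂ = 1.37 + 2(2.85)(1.62)² = 16.33 kg·m².
ω₂/ω₁ = I₁/I₂ = 4.383 / 16.33 = 0.2684.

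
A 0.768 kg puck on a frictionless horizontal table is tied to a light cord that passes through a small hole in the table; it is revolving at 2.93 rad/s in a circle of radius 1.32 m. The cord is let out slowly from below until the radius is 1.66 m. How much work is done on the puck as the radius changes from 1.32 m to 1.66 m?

W ≈ -2.11 J

The constraining force is radial, so m r² ω about the center is conserved.
ω₂ = ω₁ (r₁/r₂)² = (2.93)(1.32/1.66)² = 1.853 rad/s.
W = ΔKE = ½m(v₂² − v₁²) = -2.112 J.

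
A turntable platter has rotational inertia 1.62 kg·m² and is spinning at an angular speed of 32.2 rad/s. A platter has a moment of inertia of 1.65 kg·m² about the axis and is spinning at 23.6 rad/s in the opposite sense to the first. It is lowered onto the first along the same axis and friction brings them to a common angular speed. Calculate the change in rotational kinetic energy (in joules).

ΔKE ≈ -1270 J

The coupling torques are internal; angular momentum about the shared axis is conserved.
Taking A's sense as positive: L = (1.620)(32.2) − (1.650)(23.6) = 13.22 kg·m²·rad/s.
Combined I = 1.620 + 1.650 = 3.270 kg·m².
ω_f = L / I = 13.22 / 3.270 = 4.044 rad/s.
KE_i = ½ΣIω² = 1299 J; KE_f = ½(3.270)(4.044)² = 26.74 J.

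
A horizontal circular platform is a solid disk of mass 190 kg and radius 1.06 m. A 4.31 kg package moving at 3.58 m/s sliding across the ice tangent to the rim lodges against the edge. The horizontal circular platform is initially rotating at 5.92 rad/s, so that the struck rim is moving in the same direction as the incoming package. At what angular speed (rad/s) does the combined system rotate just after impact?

|ω_f| ≈ 5.81 rad/s

The axle reaction passes through the central axle and exerts no torque about it; angular momentum about the central axle is conserved through the impact.
I_p = ½(190)(1.06)² = 106.7 kg·m². Taking the sense of the package's angular momentum as positive, L_{package} = m v R = (4.31)(3.58)(1.06) = 16.36 kg·m²/s.
L_i = +I_p ω_p + m v R = +(106.7)(5.92) + 16.36 = 648.3 kg·m²/s.
After sticking, I_f = I_p + m R² = 106.7 + (4.31)(1.06)² = 111.6 kg·m².
ω_f = L_i / I_f = 648.3 / 111.6 = 5.810 rad/s.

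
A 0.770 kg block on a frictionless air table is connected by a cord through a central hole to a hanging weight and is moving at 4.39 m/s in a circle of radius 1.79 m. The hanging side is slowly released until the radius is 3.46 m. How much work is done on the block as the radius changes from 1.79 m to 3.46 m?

W ≈ -5.43 J

Central (radial) force ⇒ zero torque about the center ⇒ m v r is constant.
v₂ = v₁ r₁ / r₂ = (4.39)(1.79) / (3.46) = 2.271 m/s.
W = ΔKE = ½m(v₂² − v₁²) = -5.434 J.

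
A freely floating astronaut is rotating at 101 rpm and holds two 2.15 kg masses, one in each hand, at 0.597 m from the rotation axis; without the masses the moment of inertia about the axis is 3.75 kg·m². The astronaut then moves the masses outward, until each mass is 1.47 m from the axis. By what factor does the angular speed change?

ω₂/ω₁ ≈ 0.405

With no external torque about the axis, L is conserved: I₁ω₁ = I₂ω₂.
I₁ = 3.75 + 2(2.15)(0.597)² = 5.283 kg·m²; I₂ = 3.75 + 2(2.15)(1.47)² = 13.04 kg·m².
ω₂/ω₁ = I₁/I₂ = 5.283 / 13.04 = 0.4050.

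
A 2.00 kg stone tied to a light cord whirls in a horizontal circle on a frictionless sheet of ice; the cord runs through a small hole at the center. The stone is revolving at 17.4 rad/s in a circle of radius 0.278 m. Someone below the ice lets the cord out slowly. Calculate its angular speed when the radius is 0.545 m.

ω₂ ≈ 4.53 rad/s

The constraining force is radial, so m r² ω about the center is conserved.
ω₂ = ω₁ (r₁/r₂)² = (17.4)(0.278/0.545)² = 4.527 rad/s.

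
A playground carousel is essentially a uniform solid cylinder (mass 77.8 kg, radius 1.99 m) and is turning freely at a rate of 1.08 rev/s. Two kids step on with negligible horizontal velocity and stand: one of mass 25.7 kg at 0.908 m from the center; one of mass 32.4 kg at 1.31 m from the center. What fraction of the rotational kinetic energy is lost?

fraction ≈ 0.333

The added mass arrives with no angular momentum about the center, and any external torque about the center is negligible, so the system's angular momentum is conserved.
I_p = ½(77.8)(1.99)² = 154.0 kg·m².
Added inertia Σmr² = (25.7)(0.908)² + (32.4)(1.31)² = 76.79 kg·m²; I_f = 154.0 + 76.79 = 230.8 kg·m².
ω_f = I_p ω_i / I_f = (154.0)(1.08) / 230.8 = 0.7207 rev/s.
KE_i = ½(154.0)(6.786 rad/s)² = 3547 J; KE_f = ½(230.8)(4.528)² = 2367 J.
Fraction lost = 0.3327.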